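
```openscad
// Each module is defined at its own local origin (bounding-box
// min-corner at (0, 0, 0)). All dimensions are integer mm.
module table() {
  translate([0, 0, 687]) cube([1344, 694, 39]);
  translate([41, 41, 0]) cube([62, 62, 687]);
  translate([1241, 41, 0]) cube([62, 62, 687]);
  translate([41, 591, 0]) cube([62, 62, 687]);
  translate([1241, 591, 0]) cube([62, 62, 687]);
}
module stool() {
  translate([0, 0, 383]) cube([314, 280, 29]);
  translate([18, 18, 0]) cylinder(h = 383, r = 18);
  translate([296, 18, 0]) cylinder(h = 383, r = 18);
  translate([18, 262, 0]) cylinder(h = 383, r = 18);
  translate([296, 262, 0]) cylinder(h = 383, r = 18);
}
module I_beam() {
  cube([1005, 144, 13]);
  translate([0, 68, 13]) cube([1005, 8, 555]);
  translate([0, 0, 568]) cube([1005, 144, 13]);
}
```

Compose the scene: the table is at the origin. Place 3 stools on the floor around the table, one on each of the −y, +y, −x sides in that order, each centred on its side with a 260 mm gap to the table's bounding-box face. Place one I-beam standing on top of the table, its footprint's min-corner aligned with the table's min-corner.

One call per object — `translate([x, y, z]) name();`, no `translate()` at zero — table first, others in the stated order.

table();
translate([515, -540, 0]) stool();
translate([515, 954, 0]) stool();
translate([-574, 207, 0]) stool();
translate([0, 0, 726]) I_beam();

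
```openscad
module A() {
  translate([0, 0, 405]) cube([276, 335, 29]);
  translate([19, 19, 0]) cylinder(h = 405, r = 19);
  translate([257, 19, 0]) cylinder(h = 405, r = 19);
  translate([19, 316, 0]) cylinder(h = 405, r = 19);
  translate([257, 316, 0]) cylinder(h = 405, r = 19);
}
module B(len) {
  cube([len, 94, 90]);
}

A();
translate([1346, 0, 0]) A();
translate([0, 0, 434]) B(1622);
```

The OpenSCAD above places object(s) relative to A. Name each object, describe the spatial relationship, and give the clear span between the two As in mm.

A is a stool. B is a beam. A beam spans the tops of two stools. The clear span between the two stools is 1070 mm.

Second stool starts at x = 1346; first ends at x = 276; clear span = 1346 − 276 = 1070 mm.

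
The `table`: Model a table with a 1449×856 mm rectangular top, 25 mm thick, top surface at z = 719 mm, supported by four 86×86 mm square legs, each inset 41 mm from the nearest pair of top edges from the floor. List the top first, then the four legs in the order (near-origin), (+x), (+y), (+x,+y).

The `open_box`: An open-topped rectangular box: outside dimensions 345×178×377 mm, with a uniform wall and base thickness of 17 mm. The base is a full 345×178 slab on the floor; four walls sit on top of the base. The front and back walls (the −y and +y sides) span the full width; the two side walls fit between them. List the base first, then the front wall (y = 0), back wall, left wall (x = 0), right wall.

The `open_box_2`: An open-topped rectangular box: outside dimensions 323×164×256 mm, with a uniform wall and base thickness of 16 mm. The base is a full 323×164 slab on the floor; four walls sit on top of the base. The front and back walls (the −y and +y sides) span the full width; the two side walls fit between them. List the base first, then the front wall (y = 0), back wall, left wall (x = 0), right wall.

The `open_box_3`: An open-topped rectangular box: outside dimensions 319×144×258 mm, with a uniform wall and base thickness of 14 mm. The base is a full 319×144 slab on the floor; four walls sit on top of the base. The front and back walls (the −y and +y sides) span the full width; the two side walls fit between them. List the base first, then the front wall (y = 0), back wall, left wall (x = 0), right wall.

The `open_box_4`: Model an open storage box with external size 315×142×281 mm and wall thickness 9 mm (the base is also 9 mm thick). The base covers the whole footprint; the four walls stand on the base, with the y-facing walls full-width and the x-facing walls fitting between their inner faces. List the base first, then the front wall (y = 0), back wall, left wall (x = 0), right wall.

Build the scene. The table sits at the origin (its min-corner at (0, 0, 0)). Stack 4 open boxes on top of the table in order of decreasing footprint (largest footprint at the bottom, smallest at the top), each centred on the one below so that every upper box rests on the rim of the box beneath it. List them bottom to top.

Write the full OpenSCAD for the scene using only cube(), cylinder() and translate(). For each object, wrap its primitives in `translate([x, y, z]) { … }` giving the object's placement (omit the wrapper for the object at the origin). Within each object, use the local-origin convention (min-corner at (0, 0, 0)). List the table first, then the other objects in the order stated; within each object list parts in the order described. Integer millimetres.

translate([0, 0, 694]) cube([1449, 856, 25]);
translate([41, 41, 0]) cube([86, 86, 694]);
translate([1322, 41, 0]) cube([86, 86, 694]);
translate([41, 729, 0]) cube([86, 86, 694]);
translate([1322, 729, 0]) cube([86, 86, 694]);
translate([552, 339, 719]) {
  cube([345, 178, 17]);
  translate([0, 0, 17]) cube([345, 17, 360]);
  translate([0, 161, 17]) cube([345, 17, 360]);
  translate([0, 17, 17]) cube([17, 144, 360]);
  translate([328, 17, 17]) cube([17, 144, 360]);
}
translate([563, 346, 1096]) {
  cube([323, 164, 16]);
  translate([0, 0, 16]) cube([323, 16, 240]);
  translate([0, 148, 16]) cube([323, 16, 240]);
  translate([0, 16, 16]) cube([16, 132, 240]);
  translate([307, 16, 16]) cube([16, 132, 240]);
}
translate([565, 356, 1352]) {
  cube([319, 144, 14]);
  translate([0, 0, 14]) cube([319, 14, 244]);
  translate([0, 130, 14]) cube([319, 14, 244]);
  translate([0, 14, 14]) cube([14, 116, 244]);
  translate([305, 14, 14]) cube([14, 116, 244]);
}
translate([567, 357, 1610]) {
  cube([315, 142, 9]);
  translate([0, 0, 9]) cube([315, 9, 272]);
  translate([0, 133, 9]) cube([315, 9, 272]);
  translate([0, 9, 9]) cube([9, 124, 272]);
  translate([306, 9, 9]) cube([9, 124, 272]);
}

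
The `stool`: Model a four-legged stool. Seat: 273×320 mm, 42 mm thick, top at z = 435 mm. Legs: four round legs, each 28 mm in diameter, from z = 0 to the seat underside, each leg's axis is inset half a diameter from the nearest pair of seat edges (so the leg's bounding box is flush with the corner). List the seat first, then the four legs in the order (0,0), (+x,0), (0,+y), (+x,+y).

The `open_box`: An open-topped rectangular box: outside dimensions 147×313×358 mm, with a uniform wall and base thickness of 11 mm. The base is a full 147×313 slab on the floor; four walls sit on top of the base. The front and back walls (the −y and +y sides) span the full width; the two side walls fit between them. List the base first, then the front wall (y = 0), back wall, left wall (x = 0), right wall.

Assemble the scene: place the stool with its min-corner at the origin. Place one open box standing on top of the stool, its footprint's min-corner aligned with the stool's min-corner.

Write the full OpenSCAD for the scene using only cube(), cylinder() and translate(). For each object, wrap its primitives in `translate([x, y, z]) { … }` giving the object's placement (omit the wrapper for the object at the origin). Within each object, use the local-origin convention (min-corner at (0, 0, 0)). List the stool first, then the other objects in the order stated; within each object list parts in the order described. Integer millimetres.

translate([0, 0, 393]) cube([273, 320, 42]);
translate([14, 14, 0]) cylinder(h = 393, r = 14);
translate([259, 14, 0]) cylinder(h = 393, r = 14);
translate([14, 306, 0]) cylinder(h = 393, r = 14);
translate([259, 306, 0]) cylinder(h = 393, r = 14);
translate([0, 0, 435]) {
  cube([147, 313, 11]);
  translate([0, 0, 11]) cube([147, 11, 347]);
  translate([0, 302, 11]) cube([147, 11, 347]);
  translate([0, 11, 11]) cube([11, 291, 347]);
  translate([136, 11, 11]) cube([11, 291, 347]);
}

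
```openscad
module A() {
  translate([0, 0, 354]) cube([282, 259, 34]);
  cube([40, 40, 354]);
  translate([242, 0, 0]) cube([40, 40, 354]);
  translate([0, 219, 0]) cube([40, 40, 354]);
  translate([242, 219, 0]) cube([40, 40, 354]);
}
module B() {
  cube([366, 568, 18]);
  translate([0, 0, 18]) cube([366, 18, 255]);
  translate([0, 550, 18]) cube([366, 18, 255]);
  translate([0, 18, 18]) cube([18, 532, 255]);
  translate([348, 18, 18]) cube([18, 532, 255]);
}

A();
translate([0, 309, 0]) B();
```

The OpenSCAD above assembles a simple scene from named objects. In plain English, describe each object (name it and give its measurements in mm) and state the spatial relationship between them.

A is a four-legged stool. The seat is a 282×259×34 mm slab whose top surface is at z = 388 mm; four square legs, each 40×40 mm in cross-section, run from the floor (z = 0) to the underside of the seat, each flush with a corner of the seat.

B is an open storage box with external size 366×568×273 mm and wall thickness 18 mm (the base is also 18 mm thick). The base covers the whole footprint; the four walls stand on the base, with the y-facing walls full-width and the x-facing walls fitting between their inner faces.

The open box is on the floor beside the stool on its +y side.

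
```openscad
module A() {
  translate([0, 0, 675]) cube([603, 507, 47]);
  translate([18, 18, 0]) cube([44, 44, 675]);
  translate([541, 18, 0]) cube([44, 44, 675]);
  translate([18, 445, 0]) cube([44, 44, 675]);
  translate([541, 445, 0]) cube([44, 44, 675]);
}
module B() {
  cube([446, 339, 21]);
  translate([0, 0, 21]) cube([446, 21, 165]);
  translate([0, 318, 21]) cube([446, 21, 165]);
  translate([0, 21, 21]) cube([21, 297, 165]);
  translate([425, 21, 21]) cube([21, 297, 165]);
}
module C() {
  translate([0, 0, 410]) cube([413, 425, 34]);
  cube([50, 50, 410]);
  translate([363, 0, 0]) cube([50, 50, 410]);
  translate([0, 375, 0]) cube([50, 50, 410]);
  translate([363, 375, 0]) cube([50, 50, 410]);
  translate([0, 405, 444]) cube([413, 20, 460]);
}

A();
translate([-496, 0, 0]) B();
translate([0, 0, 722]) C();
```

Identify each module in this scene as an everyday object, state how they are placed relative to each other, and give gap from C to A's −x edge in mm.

The chair's min-x is at 0; the table's min-x is 0; gap = 0 mm.

A is a table. B is an open box. C is a chair. The open box is on the floor beside the table on its −x side. The chair is on top of the table. The gap from the chair to the table's −x edge is 0 mm.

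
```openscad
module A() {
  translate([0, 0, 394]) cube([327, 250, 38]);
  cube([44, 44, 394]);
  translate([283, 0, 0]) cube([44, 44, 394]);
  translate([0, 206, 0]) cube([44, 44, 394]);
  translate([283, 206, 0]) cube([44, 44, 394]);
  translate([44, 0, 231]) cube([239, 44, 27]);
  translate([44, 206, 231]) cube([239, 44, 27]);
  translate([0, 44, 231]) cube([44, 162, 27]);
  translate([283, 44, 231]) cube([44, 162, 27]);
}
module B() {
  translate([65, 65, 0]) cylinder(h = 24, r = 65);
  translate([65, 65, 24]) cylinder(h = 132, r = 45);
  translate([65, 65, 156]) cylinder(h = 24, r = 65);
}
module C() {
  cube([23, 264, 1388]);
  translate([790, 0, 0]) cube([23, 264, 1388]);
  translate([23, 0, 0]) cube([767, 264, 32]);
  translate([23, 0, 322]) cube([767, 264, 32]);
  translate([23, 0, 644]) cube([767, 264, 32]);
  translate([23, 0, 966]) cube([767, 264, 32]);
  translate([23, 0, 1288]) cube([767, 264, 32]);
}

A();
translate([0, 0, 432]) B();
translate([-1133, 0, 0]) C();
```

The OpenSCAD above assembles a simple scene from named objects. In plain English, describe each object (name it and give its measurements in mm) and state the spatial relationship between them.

A is a four-legged stool. The seat is 327×250 mm, 38 mm thick, top at z = 432 mm. It stands on four square legs, each 44×44 mm in cross-section, from z = 0 to the seat underside, each flush with a corner of the seat. Four stretchers, 44 mm wide and 27 mm tall, connect adjacent legs with their undersides at z = 231 mm, each running between the inner faces of the legs it joins and aligned with the legs' outer faces on the other axis.

B is a spool: two coaxial disc flanges of radius 65 mm and thickness 24 mm, joined by a core cylinder of radius 45 mm and height 132 mm. The lower flange rests on z = 0 and the three cylinders share a vertical axis.

C is a bookshelf 813 mm wide overall, 264 mm deep and 1388 mm tall. The two sides are 23 mm thick vertical panels. 5 horizontal shelves of 32 mm thickness span between the inner faces of the sides; the lowest shelf sits on the floor and shelves are stacked with a clear vertical gap of 290 mm between each pair.

The spool is on top of the stool. The bookshelf is on the floor beside the stool on its −x side.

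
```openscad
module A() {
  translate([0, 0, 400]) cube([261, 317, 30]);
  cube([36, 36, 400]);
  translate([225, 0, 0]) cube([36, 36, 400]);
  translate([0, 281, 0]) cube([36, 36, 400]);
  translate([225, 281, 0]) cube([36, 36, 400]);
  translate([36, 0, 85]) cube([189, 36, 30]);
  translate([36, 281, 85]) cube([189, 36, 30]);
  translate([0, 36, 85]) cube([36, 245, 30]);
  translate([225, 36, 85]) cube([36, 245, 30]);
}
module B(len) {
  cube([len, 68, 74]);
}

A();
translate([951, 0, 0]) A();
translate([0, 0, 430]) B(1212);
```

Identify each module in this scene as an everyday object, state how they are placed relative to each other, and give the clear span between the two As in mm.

A is a stool. B is a beam. A beam spans the tops of two stools. The clear span between the two stools is 690 mm.

Second stool starts at x = 951; first ends at x = 261; clear span = 951 − 261 = 690 mm.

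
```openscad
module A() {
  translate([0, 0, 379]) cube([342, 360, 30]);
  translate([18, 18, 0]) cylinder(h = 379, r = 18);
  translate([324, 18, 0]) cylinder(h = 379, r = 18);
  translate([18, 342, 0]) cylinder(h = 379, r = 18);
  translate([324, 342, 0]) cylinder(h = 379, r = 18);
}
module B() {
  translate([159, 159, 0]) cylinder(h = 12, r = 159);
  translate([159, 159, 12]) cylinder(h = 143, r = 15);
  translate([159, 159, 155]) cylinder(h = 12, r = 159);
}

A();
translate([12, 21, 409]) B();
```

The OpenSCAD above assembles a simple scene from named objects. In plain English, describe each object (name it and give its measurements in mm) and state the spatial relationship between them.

A is a four-legged stool. The seat is 342×360 mm, 30 mm thick, top at z = 409 mm. It stands on four round legs, each 36 mm in diameter, from z = 0 to the seat underside, each leg's axis is inset half a diameter from the nearest pair of seat edges (so the leg's bounding box is flush with the corner).

B is a spool: two coaxial disc flanges of radius 159 mm and thickness 12 mm, joined by a core cylinder of radius 15 mm and height 143 mm. The lower flange rests on z = 0 and the three cylinders share a vertical axis.

The spool is on top of the stool, centred.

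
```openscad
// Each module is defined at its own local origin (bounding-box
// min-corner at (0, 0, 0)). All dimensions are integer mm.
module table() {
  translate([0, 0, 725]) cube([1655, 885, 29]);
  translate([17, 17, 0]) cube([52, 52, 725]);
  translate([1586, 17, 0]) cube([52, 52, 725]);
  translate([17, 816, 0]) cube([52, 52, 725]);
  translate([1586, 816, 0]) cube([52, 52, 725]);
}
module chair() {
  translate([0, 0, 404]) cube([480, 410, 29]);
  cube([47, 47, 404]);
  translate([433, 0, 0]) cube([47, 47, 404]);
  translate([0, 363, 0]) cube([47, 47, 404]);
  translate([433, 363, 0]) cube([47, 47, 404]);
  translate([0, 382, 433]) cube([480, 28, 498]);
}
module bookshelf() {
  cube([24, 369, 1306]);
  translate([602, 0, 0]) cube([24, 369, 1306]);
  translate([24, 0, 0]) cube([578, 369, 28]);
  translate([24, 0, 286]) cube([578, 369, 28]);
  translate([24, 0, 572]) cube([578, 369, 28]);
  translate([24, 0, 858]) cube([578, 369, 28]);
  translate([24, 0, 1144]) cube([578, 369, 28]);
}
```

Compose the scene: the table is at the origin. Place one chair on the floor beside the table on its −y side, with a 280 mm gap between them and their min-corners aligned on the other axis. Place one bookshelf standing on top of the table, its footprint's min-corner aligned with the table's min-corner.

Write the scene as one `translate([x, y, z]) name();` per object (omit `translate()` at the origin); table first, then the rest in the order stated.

table();
translate([0, -690, 0]) chair();
translate([0, 0, 754]) bookshelf();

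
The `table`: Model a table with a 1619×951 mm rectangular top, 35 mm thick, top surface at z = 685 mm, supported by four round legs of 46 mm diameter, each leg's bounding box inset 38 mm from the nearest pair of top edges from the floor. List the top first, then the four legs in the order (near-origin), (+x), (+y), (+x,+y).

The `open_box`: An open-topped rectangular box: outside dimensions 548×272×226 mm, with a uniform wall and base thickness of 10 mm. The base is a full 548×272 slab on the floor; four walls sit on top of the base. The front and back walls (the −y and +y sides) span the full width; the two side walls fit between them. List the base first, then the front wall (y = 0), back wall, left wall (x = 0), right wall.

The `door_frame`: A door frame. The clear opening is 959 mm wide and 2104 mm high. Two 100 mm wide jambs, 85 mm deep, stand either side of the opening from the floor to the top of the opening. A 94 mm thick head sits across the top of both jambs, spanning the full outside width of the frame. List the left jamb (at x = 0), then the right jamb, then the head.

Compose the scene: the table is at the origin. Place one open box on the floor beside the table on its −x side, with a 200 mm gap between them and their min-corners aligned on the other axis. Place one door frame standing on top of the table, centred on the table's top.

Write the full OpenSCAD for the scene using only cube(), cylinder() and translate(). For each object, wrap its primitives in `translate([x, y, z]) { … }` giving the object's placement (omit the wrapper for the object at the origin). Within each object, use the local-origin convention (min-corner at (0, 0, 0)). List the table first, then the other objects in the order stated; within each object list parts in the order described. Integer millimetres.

translate([0, 0, 650]) cube([1619, 951, 35]);
translate([61, 61, 0]) cylinder(h = 650, r = 23);
translate([1558, 61, 0]) cylinder(h = 650, r = 23);
translate([61, 890, 0]) cylinder(h = 650, r = 23);
translate([1558, 890, 0]) cylinder(h = 650, r = 23);
translate([-748, 0, 0]) {
  cube([548, 272, 10]);
  translate([0, 0, 10]) cube([548, 10, 216]);
  translate([0, 262, 10]) cube([548, 10, 216]);
  translate([0, 10, 10]) cube([10, 252, 216]);
  translate([538, 10, 10]) cube([10, 252, 216]);
}
translate([230, 433, 685]) {
  cube([100, 85, 2104]);
  translate([1059, 0, 0]) cube([100, 85, 2104]);
  translate([0, 0, 2104]) cube([1159, 85, 94]);
}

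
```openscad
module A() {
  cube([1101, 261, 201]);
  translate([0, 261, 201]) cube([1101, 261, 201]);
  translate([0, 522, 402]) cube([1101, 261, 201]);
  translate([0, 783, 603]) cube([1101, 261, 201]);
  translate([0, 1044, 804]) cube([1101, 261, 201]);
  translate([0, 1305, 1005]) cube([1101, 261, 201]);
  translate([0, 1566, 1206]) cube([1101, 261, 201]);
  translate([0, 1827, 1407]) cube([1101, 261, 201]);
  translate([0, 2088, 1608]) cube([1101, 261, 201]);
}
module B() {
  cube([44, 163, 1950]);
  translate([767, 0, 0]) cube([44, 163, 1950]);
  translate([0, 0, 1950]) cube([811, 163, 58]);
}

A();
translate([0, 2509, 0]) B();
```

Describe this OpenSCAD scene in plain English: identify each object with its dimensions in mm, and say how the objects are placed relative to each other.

A is a run of 9 identical solid stair steps. Each tread is 1101×261 mm and each step block is 201 mm high. Step 1 rests on the floor; step k is offset from step 1 by (k−1)×261 mm in y and (k−1)×201 mm in z.

B is a rectangular door frame: two vertical jambs of 44×163 mm section, 1950 mm tall, with a clear opening 723 mm wide between their inner faces. A header 58 mm tall and 163 mm deep lies on top of the jambs and spans the full outside width.

The door frame is on the floor beside the staircase on its +y side.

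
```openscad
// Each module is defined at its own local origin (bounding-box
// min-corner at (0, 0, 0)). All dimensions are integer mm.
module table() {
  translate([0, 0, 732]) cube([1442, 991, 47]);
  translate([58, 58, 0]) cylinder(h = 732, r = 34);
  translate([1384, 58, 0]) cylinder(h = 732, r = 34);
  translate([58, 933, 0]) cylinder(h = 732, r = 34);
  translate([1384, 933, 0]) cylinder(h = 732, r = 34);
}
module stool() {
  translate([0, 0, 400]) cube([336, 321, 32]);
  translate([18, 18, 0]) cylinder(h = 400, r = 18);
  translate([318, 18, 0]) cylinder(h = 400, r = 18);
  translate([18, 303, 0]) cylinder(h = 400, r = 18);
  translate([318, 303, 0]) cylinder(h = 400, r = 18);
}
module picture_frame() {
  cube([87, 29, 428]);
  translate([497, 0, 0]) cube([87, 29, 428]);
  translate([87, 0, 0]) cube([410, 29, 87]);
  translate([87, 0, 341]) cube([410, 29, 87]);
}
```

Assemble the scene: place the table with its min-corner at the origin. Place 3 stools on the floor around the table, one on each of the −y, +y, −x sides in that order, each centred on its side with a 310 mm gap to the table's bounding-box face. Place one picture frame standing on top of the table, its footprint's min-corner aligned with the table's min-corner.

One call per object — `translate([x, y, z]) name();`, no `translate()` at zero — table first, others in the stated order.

table();
translate([553, -631, 0]) stool();
translate([553, 1301, 0]) stool();
translate([-646, 335, 0]) stool();
translate([0, 0, 779]) picture_frame();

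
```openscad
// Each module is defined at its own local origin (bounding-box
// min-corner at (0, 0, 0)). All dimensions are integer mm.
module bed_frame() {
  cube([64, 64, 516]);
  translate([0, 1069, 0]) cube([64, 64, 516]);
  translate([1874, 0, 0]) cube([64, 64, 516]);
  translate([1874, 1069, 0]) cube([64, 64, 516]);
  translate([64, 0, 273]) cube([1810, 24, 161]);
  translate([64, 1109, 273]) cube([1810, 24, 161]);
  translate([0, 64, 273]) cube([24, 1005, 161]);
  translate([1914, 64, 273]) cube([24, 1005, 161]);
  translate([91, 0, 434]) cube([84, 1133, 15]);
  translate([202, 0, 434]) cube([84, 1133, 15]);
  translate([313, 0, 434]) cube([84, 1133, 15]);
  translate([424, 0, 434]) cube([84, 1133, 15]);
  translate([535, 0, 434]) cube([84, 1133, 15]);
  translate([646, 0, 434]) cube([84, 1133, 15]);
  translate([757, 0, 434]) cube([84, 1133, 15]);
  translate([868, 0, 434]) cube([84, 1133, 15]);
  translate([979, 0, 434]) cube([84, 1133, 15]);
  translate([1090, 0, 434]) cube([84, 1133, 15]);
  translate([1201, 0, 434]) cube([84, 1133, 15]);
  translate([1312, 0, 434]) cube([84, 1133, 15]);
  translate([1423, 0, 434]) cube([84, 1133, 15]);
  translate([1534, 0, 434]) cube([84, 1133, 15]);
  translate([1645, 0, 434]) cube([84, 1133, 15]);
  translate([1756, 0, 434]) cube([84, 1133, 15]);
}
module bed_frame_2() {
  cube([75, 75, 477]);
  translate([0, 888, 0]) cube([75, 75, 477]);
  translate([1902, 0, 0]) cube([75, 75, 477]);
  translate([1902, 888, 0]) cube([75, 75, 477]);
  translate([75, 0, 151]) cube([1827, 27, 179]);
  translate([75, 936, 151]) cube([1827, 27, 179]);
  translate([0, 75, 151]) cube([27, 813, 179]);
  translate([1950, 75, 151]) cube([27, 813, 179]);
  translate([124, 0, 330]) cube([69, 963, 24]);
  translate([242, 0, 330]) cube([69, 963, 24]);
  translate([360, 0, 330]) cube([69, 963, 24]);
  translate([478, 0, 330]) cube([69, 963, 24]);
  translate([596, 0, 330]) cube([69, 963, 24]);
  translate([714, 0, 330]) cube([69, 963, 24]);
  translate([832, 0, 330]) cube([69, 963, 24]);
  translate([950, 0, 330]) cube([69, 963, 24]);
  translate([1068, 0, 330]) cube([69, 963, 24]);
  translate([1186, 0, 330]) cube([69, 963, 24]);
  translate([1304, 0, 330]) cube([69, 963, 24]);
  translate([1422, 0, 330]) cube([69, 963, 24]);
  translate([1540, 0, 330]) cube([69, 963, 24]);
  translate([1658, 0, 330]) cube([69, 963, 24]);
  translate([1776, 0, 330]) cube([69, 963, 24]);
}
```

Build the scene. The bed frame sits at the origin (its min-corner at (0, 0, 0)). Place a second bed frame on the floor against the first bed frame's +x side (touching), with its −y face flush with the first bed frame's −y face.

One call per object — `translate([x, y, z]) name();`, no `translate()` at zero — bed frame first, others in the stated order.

bed_frame();
translate([1938, 0, 0]) bed_frame_2();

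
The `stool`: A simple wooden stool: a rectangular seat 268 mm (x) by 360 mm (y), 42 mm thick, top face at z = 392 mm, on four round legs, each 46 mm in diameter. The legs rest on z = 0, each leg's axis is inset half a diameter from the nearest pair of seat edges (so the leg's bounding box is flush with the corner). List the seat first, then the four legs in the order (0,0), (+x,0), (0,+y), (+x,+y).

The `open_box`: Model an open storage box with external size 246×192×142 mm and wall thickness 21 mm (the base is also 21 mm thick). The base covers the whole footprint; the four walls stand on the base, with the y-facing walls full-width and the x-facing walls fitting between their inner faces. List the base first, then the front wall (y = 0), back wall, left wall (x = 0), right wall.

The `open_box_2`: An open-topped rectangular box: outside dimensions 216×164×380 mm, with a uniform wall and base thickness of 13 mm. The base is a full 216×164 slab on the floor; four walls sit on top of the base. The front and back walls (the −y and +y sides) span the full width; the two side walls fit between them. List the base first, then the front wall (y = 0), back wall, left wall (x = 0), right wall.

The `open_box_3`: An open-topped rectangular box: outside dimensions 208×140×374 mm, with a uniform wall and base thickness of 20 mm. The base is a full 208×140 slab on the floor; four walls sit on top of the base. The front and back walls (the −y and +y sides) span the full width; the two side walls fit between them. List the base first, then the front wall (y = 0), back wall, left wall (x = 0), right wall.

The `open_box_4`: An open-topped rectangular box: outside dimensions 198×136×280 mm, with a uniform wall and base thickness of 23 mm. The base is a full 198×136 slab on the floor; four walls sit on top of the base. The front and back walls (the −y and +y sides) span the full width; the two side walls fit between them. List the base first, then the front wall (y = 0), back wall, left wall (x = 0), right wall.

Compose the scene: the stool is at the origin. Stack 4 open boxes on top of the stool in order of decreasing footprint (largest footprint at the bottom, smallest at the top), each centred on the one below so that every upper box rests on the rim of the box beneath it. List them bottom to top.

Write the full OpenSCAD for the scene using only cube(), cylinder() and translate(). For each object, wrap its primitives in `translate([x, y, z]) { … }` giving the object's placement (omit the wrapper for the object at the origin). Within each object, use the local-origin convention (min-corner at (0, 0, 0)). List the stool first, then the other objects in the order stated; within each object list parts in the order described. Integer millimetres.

translate([0, 0, 350]) cube([268, 360, 42]);
translate([23, 23, 0]) cylinder(h = 350, r = 23);
translate([245, 23, 0]) cylinder(h = 350, r = 23);
translate([23, 337, 0]) cylinder(h = 350, r = 23);
translate([245, 337, 0]) cylinder(h = 350, r = 23);
translate([11, 84, 392]) {
  cube([246, 192, 21]);
  translate([0, 0, 21]) cube([246, 21, 121]);
  translate([0, 171, 21]) cube([246, 21, 121]);
  translate([0, 21, 21]) cube([21, 150, 121]);
  translate([225, 21, 21]) cube([21, 150, 121]);
}
translate([26, 98, 534]) {
  cube([216, 164, 13]);
  translate([0, 0, 13]) cube([216, 13, 367]);
  translate([0, 151, 13]) cube([216, 13, 367]);
  translate([0, 13, 13]) cube([13, 138, 367]);
  translate([203, 13, 13]) cube([13, 138, 367]);
}
translate([30, 110, 914]) {
  cube([208, 140, 20]);
  translate([0, 0, 20]) cube([208, 20, 354]);
  translate([0, 120, 20]) cube([208, 20, 354]);
  translate([0, 20, 20]) cube([20, 100, 354]);
  translate([188, 20, 20]) cube([20, 100, 354]);
}
translate([35, 112, 1288]) {
  cube([198, 136, 23]);
  translate([0, 0, 23]) cube([198, 23, 257]);
  translate([0, 113, 23]) cube([198, 23, 257]);
  translate([0, 23, 23]) cube([23, 90, 257]);
  translate([175, 23, 23]) cube([23, 90, 257]);
}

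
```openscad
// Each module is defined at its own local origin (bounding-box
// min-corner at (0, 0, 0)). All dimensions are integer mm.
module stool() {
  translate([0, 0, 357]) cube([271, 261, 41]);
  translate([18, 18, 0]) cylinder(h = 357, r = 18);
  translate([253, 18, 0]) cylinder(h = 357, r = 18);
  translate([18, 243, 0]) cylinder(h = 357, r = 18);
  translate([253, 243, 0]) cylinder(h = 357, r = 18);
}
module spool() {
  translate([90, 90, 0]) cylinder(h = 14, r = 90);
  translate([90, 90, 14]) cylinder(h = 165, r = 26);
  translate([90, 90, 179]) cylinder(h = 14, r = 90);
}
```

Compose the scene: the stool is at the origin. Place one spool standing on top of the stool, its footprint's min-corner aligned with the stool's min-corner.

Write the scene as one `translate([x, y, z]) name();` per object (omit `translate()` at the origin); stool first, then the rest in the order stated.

stool();
translate([0, 0, 398]) spool();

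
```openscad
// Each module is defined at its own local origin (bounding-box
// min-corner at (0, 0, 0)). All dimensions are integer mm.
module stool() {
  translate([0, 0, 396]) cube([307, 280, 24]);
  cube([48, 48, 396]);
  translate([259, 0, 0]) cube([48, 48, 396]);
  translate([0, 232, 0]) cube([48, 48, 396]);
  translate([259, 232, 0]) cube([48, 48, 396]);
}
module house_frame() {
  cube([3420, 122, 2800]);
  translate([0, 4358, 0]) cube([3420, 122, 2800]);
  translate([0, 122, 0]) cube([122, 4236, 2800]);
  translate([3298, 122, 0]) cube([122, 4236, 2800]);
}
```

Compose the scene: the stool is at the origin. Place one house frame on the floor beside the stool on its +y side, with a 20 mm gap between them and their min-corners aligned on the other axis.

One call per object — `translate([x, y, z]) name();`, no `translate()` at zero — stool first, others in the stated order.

stool();
translate([0, 300, 0]) house_frame();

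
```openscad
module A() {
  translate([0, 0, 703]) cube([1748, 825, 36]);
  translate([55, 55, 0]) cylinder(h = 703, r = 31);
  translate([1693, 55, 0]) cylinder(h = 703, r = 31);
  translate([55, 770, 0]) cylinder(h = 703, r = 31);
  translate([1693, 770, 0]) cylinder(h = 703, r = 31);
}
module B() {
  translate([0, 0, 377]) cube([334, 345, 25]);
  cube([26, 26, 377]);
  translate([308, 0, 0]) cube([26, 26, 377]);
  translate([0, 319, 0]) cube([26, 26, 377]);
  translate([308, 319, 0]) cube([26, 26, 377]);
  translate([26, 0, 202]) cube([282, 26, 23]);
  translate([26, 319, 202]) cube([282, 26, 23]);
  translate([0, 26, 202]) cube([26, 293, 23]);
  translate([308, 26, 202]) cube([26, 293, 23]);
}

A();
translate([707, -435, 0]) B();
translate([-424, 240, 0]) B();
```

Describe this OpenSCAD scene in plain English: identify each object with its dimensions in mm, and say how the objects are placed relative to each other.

A is a table: top 1748 mm (x) × 825 mm (y), 36 mm thick, upper face at z = 739 mm, on four round legs of 62 mm diameter, each leg's bounding box inset 24 mm from the nearest pair of top edges, running from z = 0 to the bottom of the top.

B is a four-legged stool. The seat is a 334×345×25 mm slab whose top surface is at z = 402 mm; four square legs, each 26×26 mm in cross-section, run from the floor (z = 0) to the underside of the seat, each flush with a corner of the seat. Four stretchers, 26 mm wide and 23 mm tall, connect adjacent legs with their undersides at z = 202 mm, each running between the inner faces of the legs it joins and aligned with the legs' outer faces on the other axis.

Two stools sit around the table at the −y, −x sides.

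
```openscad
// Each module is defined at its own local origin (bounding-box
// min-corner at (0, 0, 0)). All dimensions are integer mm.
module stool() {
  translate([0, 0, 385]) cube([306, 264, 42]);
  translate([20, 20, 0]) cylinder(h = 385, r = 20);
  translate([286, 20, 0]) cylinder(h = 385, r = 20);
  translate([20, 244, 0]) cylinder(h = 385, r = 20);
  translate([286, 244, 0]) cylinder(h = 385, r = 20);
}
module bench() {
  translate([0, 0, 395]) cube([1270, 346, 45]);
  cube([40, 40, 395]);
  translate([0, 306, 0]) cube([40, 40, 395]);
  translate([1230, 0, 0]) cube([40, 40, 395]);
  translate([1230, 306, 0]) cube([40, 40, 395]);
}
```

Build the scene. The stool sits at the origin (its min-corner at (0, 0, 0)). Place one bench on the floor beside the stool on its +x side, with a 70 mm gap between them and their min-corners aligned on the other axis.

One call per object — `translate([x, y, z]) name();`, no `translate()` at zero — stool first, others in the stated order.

stool();
translate([376, 0, 0]) bench();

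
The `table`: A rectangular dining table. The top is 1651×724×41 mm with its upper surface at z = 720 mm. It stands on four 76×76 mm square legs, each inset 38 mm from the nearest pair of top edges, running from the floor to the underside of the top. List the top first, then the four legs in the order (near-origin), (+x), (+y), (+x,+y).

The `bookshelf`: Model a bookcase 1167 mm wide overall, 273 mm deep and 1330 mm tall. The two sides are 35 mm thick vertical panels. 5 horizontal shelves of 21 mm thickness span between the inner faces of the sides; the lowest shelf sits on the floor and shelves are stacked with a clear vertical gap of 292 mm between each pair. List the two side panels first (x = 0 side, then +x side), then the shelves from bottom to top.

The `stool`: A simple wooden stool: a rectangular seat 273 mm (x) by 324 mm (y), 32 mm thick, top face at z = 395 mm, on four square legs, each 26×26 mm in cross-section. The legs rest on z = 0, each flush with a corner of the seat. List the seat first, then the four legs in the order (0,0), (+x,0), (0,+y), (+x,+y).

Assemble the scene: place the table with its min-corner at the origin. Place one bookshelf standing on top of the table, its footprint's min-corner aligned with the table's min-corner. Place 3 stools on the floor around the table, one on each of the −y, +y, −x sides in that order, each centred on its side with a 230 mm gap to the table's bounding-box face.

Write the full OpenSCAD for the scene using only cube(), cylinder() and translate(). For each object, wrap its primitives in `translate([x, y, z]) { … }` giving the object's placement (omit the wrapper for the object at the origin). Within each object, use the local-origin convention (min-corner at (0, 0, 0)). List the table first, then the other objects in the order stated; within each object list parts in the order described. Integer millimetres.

translate([0, 0, 679]) cube([1651, 724, 41]);
translate([38, 38, 0]) cube([76, 76, 679]);
translate([1537, 38, 0]) cube([76, 76, 679]);
translate([38, 610, 0]) cube([76, 76, 679]);
translate([1537, 610, 0]) cube([76, 76, 679]);
translate([0, 0, 720]) {
  cube([35, 273, 1330]);
  translate([1132, 0, 0]) cube([35, 273, 1330]);
  translate([35, 0, 0]) cube([1097, 273, 21]);
  translate([35, 0, 313]) cube([1097, 273, 21]);
  translate([35, 0, 626]) cube([1097, 273, 21]);
  translate([35, 0, 939]) cube([1097, 273, 21]);
  translate([35, 0, 1252]) cube([1097, 273, 21]);
}
translate([689, -554, 0]) {
  translate([0, 0, 363]) cube([273, 324, 32]);
  cube([26, 26, 363]);
  translate([247, 0, 0]) cube([26, 26, 363]);
  translate([0, 298, 0]) cube([26, 26, 363]);
  translate([247, 298, 0]) cube([26, 26, 363]);
}
translate([689, 954, 0]) {
  translate([0, 0, 363]) cube([273, 324, 32]);
  cube([26, 26, 363]);
  translate([247, 0, 0]) cube([26, 26, 363]);
  translate([0, 298, 0]) cube([26, 26, 363]);
  translate([247, 298, 0]) cube([26, 26, 363]);
}
translate([-503, 200, 0]) {
  translate([0, 0, 363]) cube([273, 324, 32]);
  cube([26, 26, 363]);
  translate([247, 0, 0]) cube([26, 26, 363]);
  translate([0, 298, 0]) cube([26, 26, 363]);
  translate([247, 298, 0]) cube([26, 26, 363]);
}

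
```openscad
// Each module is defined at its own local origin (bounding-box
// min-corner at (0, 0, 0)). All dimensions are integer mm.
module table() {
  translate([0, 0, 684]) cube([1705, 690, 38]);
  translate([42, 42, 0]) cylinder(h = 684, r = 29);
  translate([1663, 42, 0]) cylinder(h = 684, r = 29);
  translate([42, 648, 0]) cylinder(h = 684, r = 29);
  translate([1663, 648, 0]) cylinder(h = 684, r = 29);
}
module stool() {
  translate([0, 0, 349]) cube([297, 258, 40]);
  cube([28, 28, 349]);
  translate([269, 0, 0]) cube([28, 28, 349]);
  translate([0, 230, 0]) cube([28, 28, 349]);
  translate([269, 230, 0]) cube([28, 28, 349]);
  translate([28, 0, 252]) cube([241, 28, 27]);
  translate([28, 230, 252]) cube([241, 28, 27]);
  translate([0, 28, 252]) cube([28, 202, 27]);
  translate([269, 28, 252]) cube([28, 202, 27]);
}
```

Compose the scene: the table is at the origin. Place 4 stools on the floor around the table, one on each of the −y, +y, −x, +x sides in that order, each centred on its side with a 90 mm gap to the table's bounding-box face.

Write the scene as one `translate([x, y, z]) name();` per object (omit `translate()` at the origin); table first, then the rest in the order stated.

table();
translate([704, -348, 0]) stool();
translate([704, 780, 0]) stool();
translate([-387, 216, 0]) stool();
translate([1795, 216, 0]) stool();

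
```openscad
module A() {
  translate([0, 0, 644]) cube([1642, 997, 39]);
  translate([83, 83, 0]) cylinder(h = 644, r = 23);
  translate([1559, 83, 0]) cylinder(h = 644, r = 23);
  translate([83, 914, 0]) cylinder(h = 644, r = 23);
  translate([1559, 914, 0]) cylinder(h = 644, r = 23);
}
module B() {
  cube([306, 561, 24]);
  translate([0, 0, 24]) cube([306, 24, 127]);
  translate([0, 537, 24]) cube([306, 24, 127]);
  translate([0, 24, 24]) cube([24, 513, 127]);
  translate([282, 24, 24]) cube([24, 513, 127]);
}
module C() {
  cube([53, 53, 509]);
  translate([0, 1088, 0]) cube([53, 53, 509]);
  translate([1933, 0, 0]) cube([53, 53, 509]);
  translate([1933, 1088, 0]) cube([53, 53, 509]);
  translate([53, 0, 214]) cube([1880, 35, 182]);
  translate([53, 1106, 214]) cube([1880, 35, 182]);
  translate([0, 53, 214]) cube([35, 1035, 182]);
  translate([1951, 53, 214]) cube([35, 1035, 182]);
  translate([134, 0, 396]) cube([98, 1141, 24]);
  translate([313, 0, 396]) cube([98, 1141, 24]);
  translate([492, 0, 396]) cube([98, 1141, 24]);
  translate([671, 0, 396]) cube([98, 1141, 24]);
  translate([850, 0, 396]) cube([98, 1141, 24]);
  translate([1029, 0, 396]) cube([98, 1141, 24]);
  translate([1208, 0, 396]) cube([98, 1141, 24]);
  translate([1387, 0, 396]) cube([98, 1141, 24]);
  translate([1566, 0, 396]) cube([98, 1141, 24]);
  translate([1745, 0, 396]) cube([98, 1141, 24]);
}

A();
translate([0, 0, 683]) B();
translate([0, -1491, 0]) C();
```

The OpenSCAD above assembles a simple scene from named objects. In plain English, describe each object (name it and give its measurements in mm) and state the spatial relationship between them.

A is a table: top 1642 mm (x) × 997 mm (y), 39 mm thick, upper face at z = 683 mm, on four round legs of 46 mm diameter, each leg's bounding box inset 60 mm from the nearest pair of top edges, running from z = 0 to the bottom of the top.

B is an open storage box with external size 306×561×151 mm and wall thickness 24 mm (the base is also 24 mm thick). The base covers the whole footprint; the four walls stand on the base, with the y-facing walls full-width and the x-facing walls fitting between their inner faces.

C is a bed frame 1986 mm long (x) by 1141 mm wide (y). Four 53×53 mm corner posts, 509 mm tall, at the corners of the footprint. Four rails of 35 mm thickness and 182 mm height run between adjacent posts with their undersides at z = 214 mm, their outer faces flush with the outside of the frame (the two x-running rails run between the posts' inner faces; the two y-running rails run between the posts' inner faces). 10 slats, each 98 mm wide (x) and 24 mm thick, lie across the top of the two x-running rails, running the full 1141 mm width of the frame in y; the slats are evenly spaced along x between the inner faces of the end posts with equal gaps (rounded down to the nearest mm) at the −x end and between each pair — any rounding remainder accumulates at the +x end.

The open box is on top of the table. The bed frame is on the floor beside the table on its −y side.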